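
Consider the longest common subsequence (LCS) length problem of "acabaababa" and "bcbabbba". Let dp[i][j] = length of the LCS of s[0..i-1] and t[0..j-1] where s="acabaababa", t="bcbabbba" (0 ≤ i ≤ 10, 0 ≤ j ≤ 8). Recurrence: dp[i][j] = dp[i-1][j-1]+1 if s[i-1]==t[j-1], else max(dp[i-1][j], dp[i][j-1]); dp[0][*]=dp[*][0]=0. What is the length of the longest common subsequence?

6

   ''  b  c  b  a  b  b  b  a
''  0  0  0  0  0  0  0  0  0
 a  0  0  0  0  1  1  1  1  1
 c  0  0  1  1  1  1  1  1  1
 a  0  0  1  1  2  2  2  2  2
 b  0  1  1  2  2  3  3  3  3
 a  0  1  1  2  3  3  3  3  4
 a  0  1  1  2  3  3  3  3  4
 b  0  1  1  2  3  4  4  4  4
 a  0  1  1  2  3  4  4  4  5
 b  0  1  1  2  3  4  5  5  5
 a  0  1  1  2  3  4  5  5  6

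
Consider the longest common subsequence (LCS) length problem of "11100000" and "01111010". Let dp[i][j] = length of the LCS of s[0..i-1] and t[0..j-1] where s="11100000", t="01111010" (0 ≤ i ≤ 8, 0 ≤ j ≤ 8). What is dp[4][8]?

4

   ''  0  1  1  1  1  0  1  0
''  0  0  0  0  0  0  0  0  0
 1  0  0  1  1  1  1  1  1  1
 1  0  0  1  2  2  2  2  2  2
 1  0  0  1  2  3  3  3  3  3
 0  0  1  1  2  3  3  4  4  4
 0  0  1  1  2  3  3  4  4  5
 0  0  1  1  2  3  3  4  4  5
 0  0  1  1  2  3  3  4  4  5
 0  0  1  1  2  3  3  4  4  5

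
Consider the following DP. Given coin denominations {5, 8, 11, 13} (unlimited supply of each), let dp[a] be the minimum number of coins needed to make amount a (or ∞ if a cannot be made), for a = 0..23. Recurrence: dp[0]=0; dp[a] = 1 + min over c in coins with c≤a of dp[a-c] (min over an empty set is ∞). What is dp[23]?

3

 a  0  1  2  3  4  5  6  7  8  9 10 11 12 13 14 15 16 17 18 19 20 21 22 23
dp  0  -  -  -  -  1  -  -  1  -  2  1  -  1  -  3  2  -  2  2  4  2  2  3
(- denotes ∞ / unreachable)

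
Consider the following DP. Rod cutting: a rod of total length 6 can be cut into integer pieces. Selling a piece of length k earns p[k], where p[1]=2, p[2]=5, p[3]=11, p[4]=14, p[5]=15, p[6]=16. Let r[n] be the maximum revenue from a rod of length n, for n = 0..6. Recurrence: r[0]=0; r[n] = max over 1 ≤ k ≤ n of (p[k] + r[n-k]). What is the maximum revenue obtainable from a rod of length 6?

22

   n    0    1    2    3    4    5    6
r[n]    0    2    5   11   14   16   22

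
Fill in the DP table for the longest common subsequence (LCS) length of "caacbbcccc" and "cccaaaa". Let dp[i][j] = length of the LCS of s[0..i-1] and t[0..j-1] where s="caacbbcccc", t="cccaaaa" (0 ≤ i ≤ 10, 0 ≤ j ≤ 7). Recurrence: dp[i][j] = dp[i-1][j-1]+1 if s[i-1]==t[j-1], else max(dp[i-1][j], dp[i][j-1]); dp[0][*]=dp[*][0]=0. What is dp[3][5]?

3

   ''  c  c  c  a  a  a  a
''  0  0  0  0  0  0  0  0
 c  0  1  1  1  1  1  1  1
 a  0  1  1  1  2  2  2  2
 a  0  1  1  1  2  3  3  3
 c  0  1  2  2  2  3  3  3
 b  0  1  2  2  2  3  3  3
 b  0  1  2  2  2  3  3  3
 c  0  1  2  3  3  3  3  3
 c  0  1  2  3  3  3  3  3
 c  0  1  2  3  3  3  3  3
 c  0  1  2  3  3  3  3  3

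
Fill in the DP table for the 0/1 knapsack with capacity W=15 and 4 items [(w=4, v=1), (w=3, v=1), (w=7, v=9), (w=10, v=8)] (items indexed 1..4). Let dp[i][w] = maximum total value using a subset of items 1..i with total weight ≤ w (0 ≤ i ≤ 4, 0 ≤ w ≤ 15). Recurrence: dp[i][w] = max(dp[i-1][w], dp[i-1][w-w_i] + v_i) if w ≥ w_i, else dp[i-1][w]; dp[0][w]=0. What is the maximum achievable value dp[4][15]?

11

i\w   0   1   2   3   4   5   6   7   8   9  10  11  12  13  14  15
  0   0   0   0   0   0   0   0   0   0   0   0   0   0   0   0   0
  1   0   0   0   0   1   1   1   1   1   1   1   1   1   1   1   1
  2   0   0   0   1   1   1   1   2   2   2   2   2   2   2   2   2
  3   0   0   0   1   1   1   1   9   9   9  10  10  10  10  11  11
  4   0   0   0   1   1   1   1   9   9   9  10  10  10  10  11  11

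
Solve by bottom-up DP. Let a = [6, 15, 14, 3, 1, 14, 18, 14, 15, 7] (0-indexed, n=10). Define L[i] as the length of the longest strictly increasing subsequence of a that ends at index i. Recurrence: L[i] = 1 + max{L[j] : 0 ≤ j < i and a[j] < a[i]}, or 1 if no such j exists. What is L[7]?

   i    0    1    2    3    4    5    6    7    8    9
a[i]    6   15   14    3    1   14   18   14   15    7
L[i]    1    2    2    1    1    2    3    2    3    2

2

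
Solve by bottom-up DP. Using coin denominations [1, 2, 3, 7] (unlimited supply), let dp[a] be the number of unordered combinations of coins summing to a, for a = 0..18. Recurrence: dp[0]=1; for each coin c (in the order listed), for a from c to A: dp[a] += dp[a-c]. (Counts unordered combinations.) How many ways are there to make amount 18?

57

after  coin     0     1     2     3     4     5     6     7     8     9    10    11    12    13    14    15    16    17    18
          1     1     1     1     1     1     1     1     1     1     1     1     1     1     1     1     1     1     1     1
          2     1     1     2     2     3     3     4     4     5     5     6     6     7     7     8     8     9     9    10
          3     1     1     2     3     4     5     7     8    10    12    14    16    19    21    24    27    30    33    37
          7     1     1     2     3     4     5     7     9    11    14    17    20    24    28    33    38    44    50    57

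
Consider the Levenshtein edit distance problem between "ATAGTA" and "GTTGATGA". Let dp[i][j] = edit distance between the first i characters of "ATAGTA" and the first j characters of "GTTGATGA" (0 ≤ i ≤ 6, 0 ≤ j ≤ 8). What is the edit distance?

4

   ''  G  T  T  G  A  T  G  A
''  0  1  2  3  4  5  6  7  8
 A  1  1  2  3  4  4  5  6  7
 T  2  2  1  2  3  4  4  5  6
 A  3  3  2  2  3  3  4  5  5
 G  4  3  3  3  2  3  4  4  5
 T  5  4  3  3  3  3  3  4  5
 A  6  5  4  4  4  3  4  4  4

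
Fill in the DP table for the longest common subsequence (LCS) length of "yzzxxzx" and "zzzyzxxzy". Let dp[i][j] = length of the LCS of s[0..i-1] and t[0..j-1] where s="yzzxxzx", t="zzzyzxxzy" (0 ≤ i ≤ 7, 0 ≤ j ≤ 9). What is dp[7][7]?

4

   ''  z  z  z  y  z  x  x  z  y
''  0  0  0  0  0  0  0  0  0  0
 y  0  0  0  0  1  1  1  1  1  1
 z  0  1  1  1  1  2  2  2  2  2
 z  0  1  2  2  2  2  2  2  3  3
 x  0  1  2  2  2  2  3  3  3  3
 x  0  1  2  2  2  2  3  4  4  4
 z  0  1  2  3  3  3  3  4  5  5
 x  0  1  2  3  3  3  4  4  5  5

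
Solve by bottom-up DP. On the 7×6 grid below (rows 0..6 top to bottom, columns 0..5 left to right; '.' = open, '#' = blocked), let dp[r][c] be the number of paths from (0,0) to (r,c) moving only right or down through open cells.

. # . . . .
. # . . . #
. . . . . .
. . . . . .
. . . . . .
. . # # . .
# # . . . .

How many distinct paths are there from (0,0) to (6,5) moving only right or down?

51

r\c   0   1   2   3   4   5
  0   1   0   0   0   0   0
  1   1   0   0   0   0   0
  2   1   1   1   1   1   1
  3   1   2   3   4   5   6
  4   1   3   6  10  15  21
  5   1   4   0   0  15  36
  6   0   0   0   0  15  51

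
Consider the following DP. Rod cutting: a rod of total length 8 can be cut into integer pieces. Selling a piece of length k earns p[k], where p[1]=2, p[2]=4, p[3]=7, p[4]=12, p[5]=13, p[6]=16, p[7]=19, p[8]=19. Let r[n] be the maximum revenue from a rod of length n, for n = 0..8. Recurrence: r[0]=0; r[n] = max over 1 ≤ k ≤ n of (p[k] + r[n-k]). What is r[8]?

24

   n    0    1    2    3    4    5    6    7    8
r[n]    0    2    4    7   12   14   16   19   24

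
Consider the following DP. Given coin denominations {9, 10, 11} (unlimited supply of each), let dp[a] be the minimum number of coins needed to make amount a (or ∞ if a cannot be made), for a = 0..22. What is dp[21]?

2

 a  0  1  2  3  4  5  6  7  8  9 10 11 12 13 14 15 16 17 18 19 20 21 22
dp  0  -  -  -  -  -  -  -  -  1  1  1  -  -  -  -  -  -  2  2  2  2  2
(- denotes ∞ / unreachable)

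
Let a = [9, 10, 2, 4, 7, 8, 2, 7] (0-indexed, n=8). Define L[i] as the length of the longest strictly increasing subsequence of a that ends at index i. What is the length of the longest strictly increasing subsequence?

   i    0    1    2    3    4    5    6    7
a[i]    9   10    2    4    7    8    2    7
L[i]    1    2    1    2    3    4    1    3

4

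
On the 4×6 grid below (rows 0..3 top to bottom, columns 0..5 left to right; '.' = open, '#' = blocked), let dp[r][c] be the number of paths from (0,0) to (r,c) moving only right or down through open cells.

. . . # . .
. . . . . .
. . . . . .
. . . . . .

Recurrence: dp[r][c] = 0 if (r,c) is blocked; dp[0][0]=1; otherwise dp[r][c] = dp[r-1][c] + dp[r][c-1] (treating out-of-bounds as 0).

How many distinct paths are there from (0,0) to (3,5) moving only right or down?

46

r\c   0   1   2   3   4   5
  0   1   1   1   0   0   0
  1   1   2   3   3   3   3
  2   1   3   6   9  12  15
  3   1   4  10  19  31  46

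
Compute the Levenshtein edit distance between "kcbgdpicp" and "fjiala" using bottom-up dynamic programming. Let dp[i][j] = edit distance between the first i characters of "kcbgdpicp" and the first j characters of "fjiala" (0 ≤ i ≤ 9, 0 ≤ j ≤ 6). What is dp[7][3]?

   ''  f  j  i  a  l  a
''  0  1  2  3  4  5  6
 k  1  1  2  3  4  5  6
 c  2  2  2  3  4  5  6
 b  3  3  3  3  4  5  6
 g  4  4  4  4  4  5  6
 d  5  5  5  5  5  5  6
 p  6  6  6  6  6  6  6
 i  7  7  7  6  7  7  7
 c  8  8  8  7  7  8  8
 p  9  9  9  8  8  8  9

6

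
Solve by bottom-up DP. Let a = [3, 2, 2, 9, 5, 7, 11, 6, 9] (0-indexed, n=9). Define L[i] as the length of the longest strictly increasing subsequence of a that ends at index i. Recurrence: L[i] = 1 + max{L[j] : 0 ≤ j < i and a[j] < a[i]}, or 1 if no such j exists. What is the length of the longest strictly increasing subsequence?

   i    0    1    2    3    4    5    6    7    8
a[i]    3    2    2    9    5    7   11    6    9
L[i]    1    1    1    2    2    3    4    3    4

4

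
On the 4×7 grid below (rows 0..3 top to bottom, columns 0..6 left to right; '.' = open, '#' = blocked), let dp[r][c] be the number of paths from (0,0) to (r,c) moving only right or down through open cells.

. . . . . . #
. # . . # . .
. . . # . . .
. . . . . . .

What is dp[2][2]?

2

r\c   0   1   2   3   4   5   6
  0   1   1   1   1   1   1   0
  1   1   0   1   2   0   1   1
  2   1   1   2   0   0   1   2
  3   1   2   4   4   4   5   7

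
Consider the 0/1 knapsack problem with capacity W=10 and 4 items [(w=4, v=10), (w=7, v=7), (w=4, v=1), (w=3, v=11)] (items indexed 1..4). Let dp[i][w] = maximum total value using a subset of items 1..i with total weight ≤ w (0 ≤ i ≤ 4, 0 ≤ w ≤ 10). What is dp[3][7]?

i\w   0   1   2   3   4   5   6   7   8   9  10
  0   0   0   0   0   0   0   0   0   0   0   0
  1   0   0   0   0  10  10  10  10  10  10  10
  2   0   0   0   0  10  10  10  10  10  10  10
  3   0   0   0   0  10  10  10  10  11  11  11
  4   0   0   0  11  11  11  11  21  21  21  21

10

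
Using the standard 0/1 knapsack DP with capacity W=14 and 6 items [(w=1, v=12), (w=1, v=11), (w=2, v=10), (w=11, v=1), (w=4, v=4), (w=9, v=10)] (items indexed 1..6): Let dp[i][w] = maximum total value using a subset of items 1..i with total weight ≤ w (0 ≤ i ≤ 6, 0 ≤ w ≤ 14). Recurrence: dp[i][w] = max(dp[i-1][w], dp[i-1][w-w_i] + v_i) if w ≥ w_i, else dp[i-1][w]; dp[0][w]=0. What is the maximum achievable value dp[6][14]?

43

i\w   0   1   2   3   4   5   6   7   8   9  10  11  12  13  14
  0   0   0   0   0   0   0   0   0   0   0   0   0   0   0   0
  1   0  12  12  12  12  12  12  12  12  12  12  12  12  12  12
  2   0  12  23  23  23  23  23  23  23  23  23  23  23  23  23
  3   0  12  23  23  33  33  33  33  33  33  33  33  33  33  33
  4   0  12  23  23  33  33  33  33  33  33  33  33  33  33  33
  5   0  12  23  23  33  33  33  33  37  37  37  37  37  37  37
  6   0  12  23  23  33  33  33  33  37  37  37  37  37  43  43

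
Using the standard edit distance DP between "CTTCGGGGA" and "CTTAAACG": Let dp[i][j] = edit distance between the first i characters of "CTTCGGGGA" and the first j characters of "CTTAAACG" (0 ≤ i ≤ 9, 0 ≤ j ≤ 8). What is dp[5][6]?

3

   ''  C  T  T  A  A  A  C  G
''  0  1  2  3  4  5  6  7  8
 C  1  0  1  2  3  4  5  6  7
 T  2  1  0  1  2  3  4  5  6
 T  3  2  1  0  1  2  3  4  5
 C  4  3  2  1  1  2  3  3  4
 G  5  4  3  2  2  2  3  4  3
 G  6  5  4  3  3  3  3  4  4
 G  7  6  5  4  4  4  4  4  4
 G  8  7  6  5  5  5  5  5  4
 A  9  8  7  6  5  5  5  6  5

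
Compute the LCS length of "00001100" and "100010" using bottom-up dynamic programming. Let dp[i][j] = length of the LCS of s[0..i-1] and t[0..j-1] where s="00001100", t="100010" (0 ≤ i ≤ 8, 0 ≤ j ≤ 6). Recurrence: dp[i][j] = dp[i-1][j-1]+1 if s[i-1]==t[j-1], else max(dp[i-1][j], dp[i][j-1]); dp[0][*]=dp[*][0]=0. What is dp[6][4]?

   ''  1  0  0  0  1  0
''  0  0  0  0  0  0  0
 0  0  0  1  1  1  1  1
 0  0  0  1  2  2  2  2
 0  0  0  1  2  3  3  3
 0  0  0  1  2  3  3  4
 1  0  1  1  2  3  4  4
 1  0  1  1  2  3  4  4
 0  0  1  2  2  3  4  5
 0  0  1  2  3  3  4  5

3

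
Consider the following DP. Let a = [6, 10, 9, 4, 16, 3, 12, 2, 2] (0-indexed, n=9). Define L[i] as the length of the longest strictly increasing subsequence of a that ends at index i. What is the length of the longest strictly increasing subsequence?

   i    0    1    2    3    4    5    6    7    8
a[i]    6   10    9    4   16    3   12    2    2
L[i]    1    2    2    1    3    1    3    1    1

3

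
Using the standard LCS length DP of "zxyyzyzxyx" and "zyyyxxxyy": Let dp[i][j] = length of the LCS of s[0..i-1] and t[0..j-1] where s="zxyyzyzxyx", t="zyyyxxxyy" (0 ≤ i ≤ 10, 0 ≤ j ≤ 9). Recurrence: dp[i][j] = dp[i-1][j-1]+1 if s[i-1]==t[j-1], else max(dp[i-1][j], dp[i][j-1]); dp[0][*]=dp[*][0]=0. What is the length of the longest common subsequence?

6

   ''  z  y  y  y  x  x  x  y  y
''  0  0  0  0  0  0  0  0  0  0
 z  0  1  1  1  1  1  1  1  1  1
 x  0  1  1  1  1  2  2  2  2  2
 y  0  1  2  2  2  2  2  2  3  3
 y  0  1  2  3  3  3  3  3  3  4
 z  0  1  2  3  3  3  3  3  3  4
 y  0  1  2  3  4  4  4  4  4  4
 z  0  1  2  3  4  4  4  4  4  4
 x  0  1  2  3  4  5  5  5  5  5
 y  0  1  2  3  4  5  5  5  6  6
 x  0  1  2  3  4  5  6  6  6  6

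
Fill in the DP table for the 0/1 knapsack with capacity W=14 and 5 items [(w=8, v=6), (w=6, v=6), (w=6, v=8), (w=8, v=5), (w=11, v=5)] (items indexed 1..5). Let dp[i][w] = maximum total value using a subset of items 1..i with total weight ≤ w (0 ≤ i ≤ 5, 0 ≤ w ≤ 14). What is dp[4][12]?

14

i\w   0   1   2   3   4   5   6   7   8   9  10  11  12  13  14
  0   0   0   0   0   0   0   0   0   0   0   0   0   0   0   0
  1   0   0   0   0   0   0   0   0   6   6   6   6   6   6   6
  2   0   0   0   0   0   0   6   6   6   6   6   6   6   6  12
  3   0   0   0   0   0   0   8   8   8   8   8   8  14  14  14
  4   0   0   0   0   0   0   8   8   8   8   8   8  14  14  14
  5   0   0   0   0   0   0   8   8   8   8   8   8  14  14  14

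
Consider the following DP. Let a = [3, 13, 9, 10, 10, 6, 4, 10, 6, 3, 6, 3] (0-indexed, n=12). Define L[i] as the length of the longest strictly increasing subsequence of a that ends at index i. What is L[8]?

3

   i    0    1    2    3    4    5    6    7    8    9   10   11
a[i]    3   13    9   10   10    6    4   10    6    3    6    3
L[i]    1    2    2    3    3    2    2    3    3    1    3    1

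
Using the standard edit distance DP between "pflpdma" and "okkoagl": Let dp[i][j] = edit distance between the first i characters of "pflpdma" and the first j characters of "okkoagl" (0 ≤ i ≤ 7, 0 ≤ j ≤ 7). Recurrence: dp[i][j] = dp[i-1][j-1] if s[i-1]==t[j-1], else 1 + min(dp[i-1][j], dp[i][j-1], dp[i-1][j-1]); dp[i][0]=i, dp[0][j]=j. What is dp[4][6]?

   ''  o  k  k  o  a  g  l
''  0  1  2  3  4  5  6  7
 p  1  1  2  3  4  5  6  7
 f  2  2  2  3  4  5  6  7
 l  3  3  3  3  4  5  6  6
 p  4  4  4  4  4  5  6  7
 d  5  5  5  5  5  5  6  7
 m  6  6  6  6  6  6  6  7
 a  7  7  7  7  7  6  7  7

6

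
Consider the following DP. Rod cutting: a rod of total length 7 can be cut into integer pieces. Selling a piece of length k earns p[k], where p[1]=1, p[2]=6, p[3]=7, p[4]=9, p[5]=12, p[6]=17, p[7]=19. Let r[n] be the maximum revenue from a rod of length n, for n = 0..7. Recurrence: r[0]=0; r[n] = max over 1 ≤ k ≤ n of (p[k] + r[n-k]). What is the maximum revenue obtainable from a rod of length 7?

   n    0    1    2    3    4    5    6    7
r[n]    0    1    6    7   12   13   18   19

19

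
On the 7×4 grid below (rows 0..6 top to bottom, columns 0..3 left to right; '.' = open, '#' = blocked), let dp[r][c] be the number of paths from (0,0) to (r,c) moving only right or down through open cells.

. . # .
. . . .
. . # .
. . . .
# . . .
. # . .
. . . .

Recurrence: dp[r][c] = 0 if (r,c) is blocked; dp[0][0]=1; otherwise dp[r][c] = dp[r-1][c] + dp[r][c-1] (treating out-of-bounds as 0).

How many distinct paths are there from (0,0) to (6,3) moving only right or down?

r\c   0   1   2   3
  0   1   1   0   0
  1   1   2   2   2
  2   1   3   0   2
  3   1   4   4   6
  4   0   4   8  14
  5   0   0   8  22
  6   0   0   8  30

30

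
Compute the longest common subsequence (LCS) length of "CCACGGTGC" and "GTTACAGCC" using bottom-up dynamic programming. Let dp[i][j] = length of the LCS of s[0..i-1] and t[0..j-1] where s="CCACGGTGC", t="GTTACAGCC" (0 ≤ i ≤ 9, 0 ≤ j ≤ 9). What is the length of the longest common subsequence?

   ''  G  T  T  A  C  A  G  C  C
''  0  0  0  0  0  0  0  0  0  0
 C  0  0  0  0  0  1  1  1  1  1
 C  0  0  0  0  0  1  1  1  2  2
 A  0  0  0  0  1  1  2  2  2  2
 C  0  0  0  0  1  2  2  2  3  3
 G  0  1  1  1  1  2  2  3  3  3
 G  0  1  1  1  1  2  2  3  3  3
 T  0  1  2  2  2  2  2  3  3  3
 G  0  1  2  2  2  2  2  3  3  3
 C  0  1  2  2  2  3  3  3  4  4

4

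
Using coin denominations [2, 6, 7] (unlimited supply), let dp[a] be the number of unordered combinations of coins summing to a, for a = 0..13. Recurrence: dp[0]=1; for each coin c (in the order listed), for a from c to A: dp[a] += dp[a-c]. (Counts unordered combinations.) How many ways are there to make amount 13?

2

after  coin     0     1     2     3     4     5     6     7     8     9    10    11    12    13
          2     1     0     1     0     1     0     1     0     1     0     1     0     1     0
          6     1     0     1     0     1     0     2     0     2     0     2     0     3     0
          7     1     0     1     0     1     0     2     1     2     1     2     1     3     2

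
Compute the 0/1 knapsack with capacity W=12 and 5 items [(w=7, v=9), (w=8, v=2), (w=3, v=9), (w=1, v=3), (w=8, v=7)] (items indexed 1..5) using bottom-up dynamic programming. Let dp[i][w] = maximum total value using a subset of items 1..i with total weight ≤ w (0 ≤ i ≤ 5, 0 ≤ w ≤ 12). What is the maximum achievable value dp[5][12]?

i\w   0   1   2   3   4   5   6   7   8   9  10  11  12
  0   0   0   0   0   0   0   0   0   0   0   0   0   0
  1   0   0   0   0   0   0   0   9   9   9   9   9   9
  2   0   0   0   0   0   0   0   9   9   9   9   9   9
  3   0   0   0   9   9   9   9   9   9   9  18  18  18
  4   0   3   3   9  12  12  12  12  12  12  18  21  21
  5   0   3   3   9  12  12  12  12  12  12  18  21  21

21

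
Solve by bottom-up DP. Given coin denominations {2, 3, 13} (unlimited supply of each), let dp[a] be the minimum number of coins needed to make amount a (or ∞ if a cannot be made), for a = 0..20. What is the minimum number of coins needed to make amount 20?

 a  0  1  2  3  4  5  6  7  8  9 10 11 12 13 14 15 16 17 18 19 20
dp  0  -  1  1  2  2  2  3  3  3  4  4  4  1  5  2  2  3  3  3  4
(- denotes ∞ / unreachable)

4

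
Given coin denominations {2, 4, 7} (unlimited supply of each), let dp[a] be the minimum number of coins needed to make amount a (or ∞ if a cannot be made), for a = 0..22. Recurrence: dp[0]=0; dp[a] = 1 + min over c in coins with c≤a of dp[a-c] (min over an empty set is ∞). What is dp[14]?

2

 a  0  1  2  3  4  5  6  7  8  9 10 11 12 13 14 15 16 17 18 19 20 21 22
dp  0  -  1  -  1  -  2  1  2  2  3  2  3  3  2  3  3  4  3  4  4  3  4
(- denotes ∞ / unreachable)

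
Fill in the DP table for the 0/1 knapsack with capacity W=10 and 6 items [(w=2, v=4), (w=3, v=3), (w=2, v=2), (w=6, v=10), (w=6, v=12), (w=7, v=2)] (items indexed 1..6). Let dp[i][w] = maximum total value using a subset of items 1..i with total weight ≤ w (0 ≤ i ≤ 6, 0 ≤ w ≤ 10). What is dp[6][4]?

i\w   0   1   2   3   4   5   6   7   8   9  10
  0   0   0   0   0   0   0   0   0   0   0   0
  1   0   0   4   4   4   4   4   4   4   4   4
  2   0   0   4   4   4   7   7   7   7   7   7
  3   0   0   4   4   6   7   7   9   9   9   9
  4   0   0   4   4   6   7  10  10  14  14  16
  5   0   0   4   4   6   7  12  12  16  16  18
  6   0   0   4   4   6   7  12  12  16  16  18

6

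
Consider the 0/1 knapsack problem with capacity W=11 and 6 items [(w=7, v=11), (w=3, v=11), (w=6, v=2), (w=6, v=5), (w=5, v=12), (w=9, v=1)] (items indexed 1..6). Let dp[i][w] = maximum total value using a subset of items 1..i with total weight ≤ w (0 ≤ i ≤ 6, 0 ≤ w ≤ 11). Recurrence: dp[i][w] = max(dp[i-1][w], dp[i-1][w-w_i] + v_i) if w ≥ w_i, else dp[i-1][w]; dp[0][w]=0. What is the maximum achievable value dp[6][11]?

i\w   0   1   2   3   4   5   6   7   8   9  10  11
  0   0   0   0   0   0   0   0   0   0   0   0   0
  1   0   0   0   0   0   0   0  11  11  11  11  11
  2   0   0   0  11  11  11  11  11  11  11  22  22
  3   0   0   0  11  11  11  11  11  11  13  22  22
  4   0   0   0  11  11  11  11  11  11  16  22  22
  5   0   0   0  11  11  12  12  12  23  23  23  23
  6   0   0   0  11  11  12  12  12  23  23  23  23

23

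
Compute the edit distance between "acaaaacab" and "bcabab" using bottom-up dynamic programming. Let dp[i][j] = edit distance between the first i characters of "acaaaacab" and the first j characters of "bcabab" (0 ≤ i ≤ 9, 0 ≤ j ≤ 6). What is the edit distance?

   ''  b  c  a  b  a  b
''  0  1  2  3  4  5  6
 a  1  1  2  2  3  4  5
 c  2  2  1  2  3  4  5
 a  3  3  2  1  2  3  4
 a  4  4  3  2  2  2  3
 a  5  5  4  3  3  2  3
 a  6  6  5  4  4  3  3
 c  7  7  6  5  5  4  4
 a  8  8  7  6  6  5  5
 b  9  8  8  7  6  6  5

5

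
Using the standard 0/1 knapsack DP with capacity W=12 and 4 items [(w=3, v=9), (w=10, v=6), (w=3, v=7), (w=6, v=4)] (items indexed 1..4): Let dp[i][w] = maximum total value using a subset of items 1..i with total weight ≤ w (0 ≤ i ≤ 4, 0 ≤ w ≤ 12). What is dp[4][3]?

9

i\w   0   1   2   3   4   5   6   7   8   9  10  11  12
  0   0   0   0   0   0   0   0   0   0   0   0   0   0
  1   0   0   0   9   9   9   9   9   9   9   9   9   9
  2   0   0   0   9   9   9   9   9   9   9   9   9   9
  3   0   0   0   9   9   9  16  16  16  16  16  16  16
  4   0   0   0   9   9   9  16  16  16  16  16  16  20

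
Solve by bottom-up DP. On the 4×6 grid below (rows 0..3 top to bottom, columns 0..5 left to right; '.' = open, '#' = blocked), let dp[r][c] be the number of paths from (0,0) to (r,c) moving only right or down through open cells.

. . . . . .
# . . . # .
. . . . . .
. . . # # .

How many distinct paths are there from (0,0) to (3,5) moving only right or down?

7

r\c   0   1   2   3   4   5
  0   1   1   1   1   1   1
  1   0   1   2   3   0   1
  2   0   1   3   6   6   7
  3   0   1   4   0   0   7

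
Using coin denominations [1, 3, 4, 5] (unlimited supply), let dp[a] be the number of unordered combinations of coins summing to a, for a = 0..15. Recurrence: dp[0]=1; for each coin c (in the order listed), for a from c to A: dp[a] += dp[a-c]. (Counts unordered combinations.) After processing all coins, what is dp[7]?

after  coin     0     1     2     3     4     5     6     7     8     9    10    11    12    13    14    15
          1     1     1     1     1     1     1     1     1     1     1     1     1     1     1     1     1
          3     1     1     1     2     2     2     3     3     3     4     4     4     5     5     5     6
          4     1     1     1     2     3     3     4     5     6     7     8     9    11    12    13    15
          5     1     1     1     2     3     4     5     6     8    10    12    14    17    20    23    27

6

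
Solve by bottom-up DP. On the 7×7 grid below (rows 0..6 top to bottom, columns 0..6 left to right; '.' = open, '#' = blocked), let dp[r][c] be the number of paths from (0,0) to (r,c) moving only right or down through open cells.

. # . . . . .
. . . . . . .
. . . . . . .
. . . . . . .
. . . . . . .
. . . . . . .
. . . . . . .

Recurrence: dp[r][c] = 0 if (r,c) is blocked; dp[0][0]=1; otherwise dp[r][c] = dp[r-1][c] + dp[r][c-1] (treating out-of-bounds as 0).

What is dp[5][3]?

35

r\c   0   1   2   3   4   5   6
  0   1   0   0   0   0   0   0
  1   1   1   1   1   1   1   1
  2   1   2   3   4   5   6   7
  3   1   3   6  10  15  21  28
  4   1   4  10  20  35  56  84
  5   1   5  15  35  70 126 210
  6   1   6  21  56 126 252 462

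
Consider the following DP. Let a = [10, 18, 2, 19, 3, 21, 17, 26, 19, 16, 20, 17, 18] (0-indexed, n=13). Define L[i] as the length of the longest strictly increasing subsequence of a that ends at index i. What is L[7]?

   i    0    1    2    3    4    5    6    7    8    9   10   11   12
a[i]   10   18    2   19    3   21   17   26   19   16   20   17   18
L[i]    1    2    1    3    2    4    3    5    4    3    5    4    5

5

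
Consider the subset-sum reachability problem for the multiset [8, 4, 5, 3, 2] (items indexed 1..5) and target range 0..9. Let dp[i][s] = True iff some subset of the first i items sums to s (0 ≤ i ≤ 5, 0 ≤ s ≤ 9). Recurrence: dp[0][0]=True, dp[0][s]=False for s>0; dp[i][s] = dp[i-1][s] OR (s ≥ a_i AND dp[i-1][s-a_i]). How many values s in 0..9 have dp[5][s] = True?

i\s   0   1   2   3   4   5   6   7   8   9
  0   T   F   F   F   F   F   F   F   F   F
  1   T   F   F   F   F   F   F   F   T   F
  2   T   F   F   F   T   F   F   F   T   F
  3   T   F   F   F   T   T   F   F   T   T
  4   T   F   F   T   T   T   F   T   T   T
  5   T   F   T   T   T   T   T   T   T   T

9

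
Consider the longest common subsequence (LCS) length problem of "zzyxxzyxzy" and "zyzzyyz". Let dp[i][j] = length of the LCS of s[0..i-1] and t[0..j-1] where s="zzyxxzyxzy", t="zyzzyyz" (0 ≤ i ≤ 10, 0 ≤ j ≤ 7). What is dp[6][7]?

   ''  z  y  z  z  y  y  z
''  0  0  0  0  0  0  0  0
 z  0  1  1  1  1  1  1  1
 z  0  1  1  2  2  2  2  2
 y  0  1  2  2  2  3  3  3
 x  0  1  2  2  2  3  3  3
 x  0  1  2  2  2  3  3  3
 z  0  1  2  3  3  3  3  4
 y  0  1  2  3  3  4  4  4
 x  0  1  2  3  3  4  4  4
 z  0  1  2  3  4  4  4  5
 y  0  1  2  3  4  5  5  5

4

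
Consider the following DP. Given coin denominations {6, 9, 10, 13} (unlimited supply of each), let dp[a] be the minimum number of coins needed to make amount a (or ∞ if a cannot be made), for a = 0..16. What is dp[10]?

 a  0  1  2  3  4  5  6  7  8  9 10 11 12 13 14 15 16
dp  0  -  -  -  -  -  1  -  -  1  1  -  2  1  -  2  2
(- denotes ∞ / unreachable)

1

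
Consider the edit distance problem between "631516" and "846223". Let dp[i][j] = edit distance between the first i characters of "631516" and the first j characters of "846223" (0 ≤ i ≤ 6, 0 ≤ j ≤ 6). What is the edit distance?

   ''  8  4  6  2  2  3
''  0  1  2  3  4  5  6
 6  1  1  2  2  3  4  5
 3  2  2  2  3  3  4  4
 1  3  3  3  3  4  4  5
 5  4  4  4  4  4  5  5
 1  5  5  5  5  5  5  6
 6  6  6  6  5  6  6  6

6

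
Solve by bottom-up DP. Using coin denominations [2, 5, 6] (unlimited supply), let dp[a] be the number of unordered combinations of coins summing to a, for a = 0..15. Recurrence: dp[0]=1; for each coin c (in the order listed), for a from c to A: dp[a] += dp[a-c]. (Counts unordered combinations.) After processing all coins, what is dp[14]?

after  coin     0     1     2     3     4     5     6     7     8     9    10    11    12    13    14    15
          2     1     0     1     0     1     0     1     0     1     0     1     0     1     0     1     0
          5     1     0     1     0     1     1     1     1     1     1     2     1     2     1     2     2
          6     1     0     1     0     1     1     2     1     2     1     3     2     4     2     4     3

4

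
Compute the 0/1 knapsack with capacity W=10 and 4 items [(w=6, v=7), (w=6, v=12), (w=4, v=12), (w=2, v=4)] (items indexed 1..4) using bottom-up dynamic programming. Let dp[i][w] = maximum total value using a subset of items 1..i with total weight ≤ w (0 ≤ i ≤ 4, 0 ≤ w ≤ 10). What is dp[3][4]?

12

i\w   0   1   2   3   4   5   6   7   8   9  10
  0   0   0   0   0   0   0   0   0   0   0   0
  1   0   0   0   0   0   0   7   7   7   7   7
  2   0   0   0   0   0   0  12  12  12  12  12
  3   0   0   0   0  12  12  12  12  12  12  24
  4   0   0   4   4  12  12  16  16  16  16  24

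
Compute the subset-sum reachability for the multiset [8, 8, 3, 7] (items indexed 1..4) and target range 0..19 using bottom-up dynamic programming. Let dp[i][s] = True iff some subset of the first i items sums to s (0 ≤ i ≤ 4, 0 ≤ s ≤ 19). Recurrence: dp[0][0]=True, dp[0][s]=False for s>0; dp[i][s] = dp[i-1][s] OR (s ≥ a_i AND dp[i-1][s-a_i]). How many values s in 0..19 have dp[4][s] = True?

10

i\s   0   1   2   3   4   5   6   7   8   9  10  11  12  13  14  15  16  17  18  19
  0   T   F   F   F   F   F   F   F   F   F   F   F   F   F   F   F   F   F   F   F
  1   T   F   F   F   F   F   F   F   T   F   F   F   F   F   F   F   F   F   F   F
  2   T   F   F   F   F   F   F   F   T   F   F   F   F   F   F   F   T   F   F   F
  3   T   F   F   T   F   F   F   F   T   F   F   T   F   F   F   F   T   F   F   T
  4   T   F   F   T   F   F   F   T   T   F   T   T   F   F   F   T   T   F   T   T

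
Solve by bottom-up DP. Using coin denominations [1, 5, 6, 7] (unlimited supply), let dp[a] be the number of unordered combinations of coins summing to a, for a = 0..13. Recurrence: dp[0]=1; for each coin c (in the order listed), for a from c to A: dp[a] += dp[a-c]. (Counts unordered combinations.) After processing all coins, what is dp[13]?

after  coin     0     1     2     3     4     5     6     7     8     9    10    11    12    13
          1     1     1     1     1     1     1     1     1     1     1     1     1     1     1
          5     1     1     1     1     1     2     2     2     2     2     3     3     3     3
          6     1     1     1     1     1     2     3     3     3     3     4     5     6     6
          7     1     1     1     1     1     2     3     4     4     4     5     6     8     9

9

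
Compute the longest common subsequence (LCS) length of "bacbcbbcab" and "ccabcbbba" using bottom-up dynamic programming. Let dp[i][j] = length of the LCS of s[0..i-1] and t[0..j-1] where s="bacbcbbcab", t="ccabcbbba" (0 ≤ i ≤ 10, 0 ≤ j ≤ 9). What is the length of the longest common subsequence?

6

   ''  c  c  a  b  c  b  b  b  a
''  0  0  0  0  0  0  0  0  0  0
 b  0  0  0  0  1  1  1  1  1  1
 a  0  0  0  1  1  1  1  1  1  2
 c  0  1  1  1  1  2  2  2  2  2
 b  0  1  1  1  2  2  3  3  3  3
 c  0  1  2  2  2  3  3  3  3  3
 b  0  1  2  2  3  3  4  4  4  4
 b  0  1  2  2  3  3  4  5  5  5
 c  0  1  2  2  3  4  4  5  5  5
 a  0  1  2  3  3  4  4  5  5  6
 b  0  1  2  3  4  4  5  5  6  6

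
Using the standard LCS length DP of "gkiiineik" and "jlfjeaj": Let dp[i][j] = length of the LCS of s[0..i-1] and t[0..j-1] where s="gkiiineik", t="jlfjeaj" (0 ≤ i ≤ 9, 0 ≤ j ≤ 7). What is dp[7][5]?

   ''  j  l  f  j  e  a  j
''  0  0  0  0  0  0  0  0
 g  0  0  0  0  0  0  0  0
 k  0  0  0  0  0  0  0  0
 i  0  0  0  0  0  0  0  0
 i  0  0  0  0  0  0  0  0
 i  0  0  0  0  0  0  0  0
 n  0  0  0  0  0  0  0  0
 e  0  0  0  0  0  1  1  1
 i  0  0  0  0  0  1  1  1
 k  0  0  0  0  0  1  1  1

1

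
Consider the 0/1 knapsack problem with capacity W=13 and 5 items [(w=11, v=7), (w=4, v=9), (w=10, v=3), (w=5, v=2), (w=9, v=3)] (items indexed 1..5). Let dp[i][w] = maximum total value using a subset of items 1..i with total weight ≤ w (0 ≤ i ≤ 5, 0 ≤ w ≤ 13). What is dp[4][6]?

i\w   0   1   2   3   4   5   6   7   8   9  10  11  12  13
  0   0   0   0   0   0   0   0   0   0   0   0   0   0   0
  1   0   0   0   0   0   0   0   0   0   0   0   7   7   7
  2   0   0   0   0   9   9   9   9   9   9   9   9   9   9
  3   0   0   0   0   9   9   9   9   9   9   9   9   9   9
  4   0   0   0   0   9   9   9   9   9  11  11  11  11  11
  5   0   0   0   0   9   9   9   9   9  11  11  11  11  12

9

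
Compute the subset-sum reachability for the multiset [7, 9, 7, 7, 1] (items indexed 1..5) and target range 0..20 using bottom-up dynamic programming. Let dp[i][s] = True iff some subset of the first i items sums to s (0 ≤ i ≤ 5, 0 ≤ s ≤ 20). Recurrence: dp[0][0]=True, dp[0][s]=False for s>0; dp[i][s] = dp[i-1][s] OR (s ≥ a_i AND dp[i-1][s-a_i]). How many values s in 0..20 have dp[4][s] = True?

i\s   0   1   2   3   4   5   6   7   8   9  10  11  12  13  14  15  16  17  18  19  20
  0   T   F   F   F   F   F   F   F   F   F   F   F   F   F   F   F   F   F   F   F   F
  1   T   F   F   F   F   F   F   T   F   F   F   F   F   F   F   F   F   F   F   F   F
  2   T   F   F   F   F   F   F   T   F   T   F   F   F   F   F   F   T   F   F   F   F
  3   T   F   F   F   F   F   F   T   F   T   F   F   F   F   T   F   T   F   F   F   F
  4   T   F   F   F   F   F   F   T   F   T   F   F   F   F   T   F   T   F   F   F   F
  5   T   T   F   F   F   F   F   T   T   T   T   F   F   F   T   T   T   T   F   F   F

5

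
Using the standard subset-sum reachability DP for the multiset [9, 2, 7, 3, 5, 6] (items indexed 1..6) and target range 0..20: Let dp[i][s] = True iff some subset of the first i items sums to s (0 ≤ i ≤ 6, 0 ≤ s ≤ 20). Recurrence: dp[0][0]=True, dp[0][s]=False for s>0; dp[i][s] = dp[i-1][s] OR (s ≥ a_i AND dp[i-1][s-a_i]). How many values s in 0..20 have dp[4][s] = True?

13

i\s   0   1   2   3   4   5   6   7   8   9  10  11  12  13  14  15  16  17  18  19  20
  0   T   F   F   F   F   F   F   F   F   F   F   F   F   F   F   F   F   F   F   F   F
  1   T   F   F   F   F   F   F   F   F   T   F   F   F   F   F   F   F   F   F   F   F
  2   T   F   T   F   F   F   F   F   F   T   F   T   F   F   F   F   F   F   F   F   F
  3   T   F   T   F   F   F   F   T   F   T   F   T   F   F   F   F   T   F   T   F   F
  4   T   F   T   T   F   T   F   T   F   T   T   T   T   F   T   F   T   F   T   T   F
  5   T   F   T   T   F   T   F   T   T   T   T   T   T   F   T   T   T   T   T   T   F
  6   T   F   T   T   F   T   T   T   T   T   T   T   T   T   T   T   T   T   T   T   T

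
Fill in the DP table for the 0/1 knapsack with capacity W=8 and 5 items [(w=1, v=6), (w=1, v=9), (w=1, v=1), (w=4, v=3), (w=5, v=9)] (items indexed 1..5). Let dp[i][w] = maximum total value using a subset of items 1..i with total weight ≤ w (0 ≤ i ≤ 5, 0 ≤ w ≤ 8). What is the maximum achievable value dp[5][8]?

i\w   0   1   2   3   4   5   6   7   8
  0   0   0   0   0   0   0   0   0   0
  1   0   6   6   6   6   6   6   6   6
  2   0   9  15  15  15  15  15  15  15
  3   0   9  15  16  16  16  16  16  16
  4   0   9  15  16  16  16  18  19  19
  5   0   9  15  16  16  16  18  24  25

25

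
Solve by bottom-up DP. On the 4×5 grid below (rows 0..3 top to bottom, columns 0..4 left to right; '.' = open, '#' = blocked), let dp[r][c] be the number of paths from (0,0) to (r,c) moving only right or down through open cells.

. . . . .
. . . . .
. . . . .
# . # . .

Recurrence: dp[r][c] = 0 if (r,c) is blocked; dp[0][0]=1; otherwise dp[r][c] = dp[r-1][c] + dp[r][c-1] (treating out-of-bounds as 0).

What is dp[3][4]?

25

r\c   0   1   2   3   4
  0   1   1   1   1   1
  1   1   2   3   4   5
  2   1   3   6  10  15
  3   0   3   0  10  25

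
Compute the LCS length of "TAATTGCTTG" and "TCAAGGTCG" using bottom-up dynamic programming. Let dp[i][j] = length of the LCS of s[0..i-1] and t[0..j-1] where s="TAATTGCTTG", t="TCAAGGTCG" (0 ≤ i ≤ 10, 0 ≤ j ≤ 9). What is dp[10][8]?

   ''  T  C  A  A  G  G  T  C  G
''  0  0  0  0  0  0  0  0  0  0
 T  0  1  1  1  1  1  1  1  1  1
 A  0  1  1  2  2  2  2  2  2  2
 A  0  1  1  2  3  3  3  3  3  3
 T  0  1  1  2  3  3  3  4  4  4
 T  0  1  1  2  3  3  3  4  4  4
 G  0  1  1  2  3  4  4  4  4  5
 C  0  1  2  2  3  4  4  4  5  5
 T  0  1  2  2  3  4  4  5  5  5
 T  0  1  2  2  3  4  4  5  5  5
 G  0  1  2  2  3  4  5  5  5  6

5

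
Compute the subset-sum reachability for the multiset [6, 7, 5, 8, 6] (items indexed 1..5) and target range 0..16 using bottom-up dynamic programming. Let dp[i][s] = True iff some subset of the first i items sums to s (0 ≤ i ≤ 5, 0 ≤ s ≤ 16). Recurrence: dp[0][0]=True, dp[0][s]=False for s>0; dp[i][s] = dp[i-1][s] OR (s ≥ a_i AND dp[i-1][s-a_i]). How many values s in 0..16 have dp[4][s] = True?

10

i\s   0   1   2   3   4   5   6   7   8   9  10  11  12  13  14  15  16
  0   T   F   F   F   F   F   F   F   F   F   F   F   F   F   F   F   F
  1   T   F   F   F   F   F   T   F   F   F   F   F   F   F   F   F   F
  2   T   F   F   F   F   F   T   T   F   F   F   F   F   T   F   F   F
  3   T   F   F   F   F   T   T   T   F   F   F   T   T   T   F   F   F
  4   T   F   F   F   F   T   T   T   T   F   F   T   T   T   T   T   F
  5   T   F   F   F   F   T   T   T   T   F   F   T   T   T   T   T   F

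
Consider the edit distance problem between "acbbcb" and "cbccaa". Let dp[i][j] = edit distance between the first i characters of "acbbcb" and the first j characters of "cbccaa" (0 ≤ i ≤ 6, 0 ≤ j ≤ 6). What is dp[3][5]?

   ''  c  b  c  c  a  a
''  0  1  2  3  4  5  6
 a  1  1  2  3  4  4  5
 c  2  1  2  2  3  4  5
 b  3  2  1  2  3  4  5
 b  4  3  2  2  3  4  5
 c  5  4  3  2  2  3  4
 b  6  5  4  3  3  3  4

4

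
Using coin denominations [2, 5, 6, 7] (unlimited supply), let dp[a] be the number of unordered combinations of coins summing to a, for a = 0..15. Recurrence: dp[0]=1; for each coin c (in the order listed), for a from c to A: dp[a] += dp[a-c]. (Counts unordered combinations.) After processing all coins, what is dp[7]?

2

after  coin     0     1     2     3     4     5     6     7     8     9    10    11    12    13    14    15
          2     1     0     1     0     1     0     1     0     1     0     1     0     1     0     1     0
          5     1     0     1     0     1     1     1     1     1     1     2     1     2     1     2     2
          6     1     0     1     0     1     1     2     1     2     1     3     2     4     2     4     3
          7     1     0     1     0     1     1     2     2     2     2     3     3     5     4     6     5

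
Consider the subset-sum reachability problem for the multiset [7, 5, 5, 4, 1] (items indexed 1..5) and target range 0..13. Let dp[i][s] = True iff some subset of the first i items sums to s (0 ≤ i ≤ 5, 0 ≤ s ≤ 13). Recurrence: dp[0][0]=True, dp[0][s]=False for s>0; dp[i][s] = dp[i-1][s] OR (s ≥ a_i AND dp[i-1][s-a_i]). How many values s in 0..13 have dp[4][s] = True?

8

i\s   0   1   2   3   4   5   6   7   8   9  10  11  12  13
  0   T   F   F   F   F   F   F   F   F   F   F   F   F   F
  1   T   F   F   F   F   F   F   T   F   F   F   F   F   F
  2   T   F   F   F   F   T   F   T   F   F   F   F   T   F
  3   T   F   F   F   F   T   F   T   F   F   T   F   T   F
  4   T   F   F   F   T   T   F   T   F   T   T   T   T   F
  5   T   T   F   F   T   T   T   T   T   T   T   T   T   T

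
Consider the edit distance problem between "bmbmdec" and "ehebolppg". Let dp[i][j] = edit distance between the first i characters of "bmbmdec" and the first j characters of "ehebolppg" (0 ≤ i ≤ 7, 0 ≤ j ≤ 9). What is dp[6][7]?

6

   ''  e  h  e  b  o  l  p  p  g
''  0  1  2  3  4  5  6  7  8  9
 b  1  1  2  3  3  4  5  6  7  8
 m  2  2  2  3  4  4  5  6  7  8
 b  3  3  3  3  3  4  5  6  7  8
 m  4  4  4  4  4  4  5  6  7  8
 d  5  5  5  5  5  5  5  6  7  8
 e  6  5  6  5  6  6  6  6  7  8
 c  7  6  6  6  6  7  7  7  7  8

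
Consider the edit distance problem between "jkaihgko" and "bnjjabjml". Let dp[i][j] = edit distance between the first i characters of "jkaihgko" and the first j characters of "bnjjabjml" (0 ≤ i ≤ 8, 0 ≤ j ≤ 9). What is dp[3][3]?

3

   ''  b  n  j  j  a  b  j  m  l
''  0  1  2  3  4  5  6  7  8  9
 j  1  1  2  2  3  4  5  6  7  8
 k  2  2  2  3  3  4  5  6  7  8
 a  3  3  3  3  4  3  4  5  6  7
 i  4  4  4  4  4  4  4  5  6  7
 h  5  5  5  5  5  5  5  5  6  7
 g  6  6  6  6  6  6  6  6  6  7
 k  7  7  7  7  7  7  7  7  7  7
 o  8  8  8  8  8  8  8  8  8  8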